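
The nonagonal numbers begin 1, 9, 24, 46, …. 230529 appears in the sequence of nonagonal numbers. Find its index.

Set n(7n−5)/2 = 230529, giving 7n² − 5n − 461058 = 0.
The discriminant is 25 + 56·230529 = 12909649, and √12909649 = 3593.
So n = (5 + 3593) / 14 = 3598/14 = 257.

257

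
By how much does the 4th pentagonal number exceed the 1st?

4·(3·4 − 1)/2 = 22 and 1·(3·1 − 1)/2 = 1.
Difference: 22 − 1 = 21.

21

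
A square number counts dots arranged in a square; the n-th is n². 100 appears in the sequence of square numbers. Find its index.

We need n² = 100, so n = √100 = 10.

10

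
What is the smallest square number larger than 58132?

Solve n² > 58132 for integer n.
The largest n with value ≤ 58132 is 241 (since 58081 ≤ 58132 < 58564), so the first above is n = 242, value 58564.

58564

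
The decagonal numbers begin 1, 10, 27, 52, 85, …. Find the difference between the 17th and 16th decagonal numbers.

129

Consecutive decagonal numbers differ by 8n − 7: here 8·17 − 7 = 129.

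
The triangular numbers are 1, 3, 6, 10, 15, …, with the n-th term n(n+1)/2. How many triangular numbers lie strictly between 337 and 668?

11

The n-th triangular number is n(n+1)/2.
Smallest index with value > 337: n = 26 (giving 351).
Largest index with value < 668: n = 36 (giving 666).
Indices 26 through 36: 11 terms.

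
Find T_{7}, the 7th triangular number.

The 7th triangular number is n(n+1)/2 with n = 7.
7·8/2 = 56/2 = 28.

28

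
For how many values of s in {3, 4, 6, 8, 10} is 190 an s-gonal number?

2

s = 3: P(3, 19) = 190. ✓
s = 4: P(4, 13) = 169 and P(4, 14) = 196; 190 is not s-gonal.
s = 6: P(6, 10) = 190. ✓
s = 8: P(8, 8) = 176 and P(8, 9) = 225; 190 is not s-gonal.
s = 10: P(10, 7) = 175 and P(10, 8) = 232; 190 is not s-gonal.
Hits: s ∈ {3, 6} → 2.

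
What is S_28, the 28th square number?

28² = 784.

784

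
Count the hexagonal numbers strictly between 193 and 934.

11

The n-th hexagonal number is n(2n−1).
Smallest index with value > 193: n = 11 (giving 231).
Largest index with value < 934: n = 21 (giving 861).
Indices 11 through 21: 11 terms.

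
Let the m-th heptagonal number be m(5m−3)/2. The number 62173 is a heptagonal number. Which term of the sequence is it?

158

Set n(5n−3)/2 = 62173, giving 5n² − 3n − 124346 = 0.
The discriminant is 9 + 40·62173 = 2486929, and √2486929 = 1577.
So n = (3 + 1577) / 10 = 1580/10 = 158.
Check: 158·(5·158 − 3)/2 = 62173. ✓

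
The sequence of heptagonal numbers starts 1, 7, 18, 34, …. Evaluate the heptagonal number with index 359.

The 359th heptagonal number is n(5n−3)/2 with n = 359.
359·(5·359 − 3)/2 = 359·1792/2 = 359·896 = 321664.

321664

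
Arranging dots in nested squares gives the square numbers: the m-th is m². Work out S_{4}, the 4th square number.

The 4th square number is n² with n = 4.
4² = 16.

16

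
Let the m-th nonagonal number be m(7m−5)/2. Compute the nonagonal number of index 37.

4699

The 37th nonagonal number is n(7n−5)/2 with n = 37.
37·(7·37 − 5)/2 = 37·254/2 = 37·127 = 4699.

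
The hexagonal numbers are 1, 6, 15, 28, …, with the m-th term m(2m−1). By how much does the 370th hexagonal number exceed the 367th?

4419

370·(2·370 − 1) = 273430 and 367·(2·367 − 1) = 269011.
Difference: 273430 − 269011 = 4419.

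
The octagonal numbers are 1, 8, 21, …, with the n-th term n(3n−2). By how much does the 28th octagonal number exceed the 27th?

163

Consecutive octagonal numbers differ by 6n − 5: here 6·28 − 5 = 163.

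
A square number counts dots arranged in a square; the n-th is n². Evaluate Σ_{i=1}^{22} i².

Σ_{i=1}^{22} i² = 22·23·45/6 = 3795.

3795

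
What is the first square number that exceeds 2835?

Solve n² > 2835 for integer n.
The largest n with value ≤ 2835 is 53 (since 2809 ≤ 2835 < 2916), so the first above is n = 54, value 2916.

2916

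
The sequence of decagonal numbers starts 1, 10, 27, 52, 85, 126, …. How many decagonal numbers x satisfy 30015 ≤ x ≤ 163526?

The n-th decagonal number is n(4n−3).
Smallest index with value ≥ 30015: n = 87 (giving 30015).
Largest index with value ≤ 163526: n = 202 (giving 162610).
Indices 87 through 202: 116 terms.

116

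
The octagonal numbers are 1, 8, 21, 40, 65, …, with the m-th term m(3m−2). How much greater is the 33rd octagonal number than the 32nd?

Consecutive octagonal numbers differ by 6n − 5: here 6·33 − 5 = 193.

193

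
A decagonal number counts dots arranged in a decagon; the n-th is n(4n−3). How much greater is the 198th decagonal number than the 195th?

4707

198·(4·198 − 3) = 156222 and 195·(4·195 − 3) = 151515.
Difference: 156222 − 151515 = 4707.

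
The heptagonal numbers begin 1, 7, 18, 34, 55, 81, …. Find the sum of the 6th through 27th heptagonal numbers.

Σ i(5i−3)/2 = (5Σi² − 3Σi) / 2 over i = 6..27.
Σi = 378 − 15 = 363 and Σi² = 6930 − 55 = 6875.
(5·6875 − 3·363) / 2 = 33286/2 = 16643.

16643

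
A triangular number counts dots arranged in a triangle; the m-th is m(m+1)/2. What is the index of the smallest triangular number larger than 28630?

Solve n(n+1)/2 > 28630 for integer n.
The largest n with value ≤ 28630 is 238 (since 28441 ≤ 28630 < 28680), so the first above is n = 239, value 28680.

239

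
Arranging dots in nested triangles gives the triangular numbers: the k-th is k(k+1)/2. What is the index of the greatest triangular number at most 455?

29

Solve n(n+1)/2 ≤ 455 for integer n.
n = 29 gives 435 ≤ 455, while n = 30 gives 465 > 455; so the answer is index 29.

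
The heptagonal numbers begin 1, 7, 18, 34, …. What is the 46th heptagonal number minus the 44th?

46·(5·46 − 3)/2 = 5221 and 44·(5·44 − 3)/2 = 4774.
Difference: 5221 − 4774 = 447.

447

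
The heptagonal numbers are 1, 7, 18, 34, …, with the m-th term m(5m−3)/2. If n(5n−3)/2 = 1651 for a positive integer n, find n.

Set n(5n−3)/2 = 1651, giving 5n² − 3n − 3302 = 0.
So n = (3 + 257) / 10 = 260/10 = 26.
Check: 26·(5·26 − 3)/2 = 1651. ✓

26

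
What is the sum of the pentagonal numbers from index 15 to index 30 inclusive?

12480

Σ i(3i−1)/2 = (3Σi² − Σi) / 2 over i = 15..30.
Σi = 465 − 105 = 360 and Σi² = 9455 − 1015 = 8440.
(3·8440 − 1·360) / 2 = 24960/2 = 12480.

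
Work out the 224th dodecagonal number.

The 224th dodecagonal number is n(5n−4) with n = 224.
224·(5·224 − 4) = 224·1116 = 249984.

249984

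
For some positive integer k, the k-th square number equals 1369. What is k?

37

We need n² = 1369, so n = √1369 = 37.
Check: 37² = 1369. ✓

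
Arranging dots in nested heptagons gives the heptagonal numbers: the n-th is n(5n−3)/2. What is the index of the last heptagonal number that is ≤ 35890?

Solve n(5n−3)/2 ≤ 35890 for integer n.
n = 120 gives 35820 ≤ 35890, while n = 121 gives 36421 > 35890; so the answer is index 120.

120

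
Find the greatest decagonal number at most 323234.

321772

Solve n(4n−3) ≤ 323234 for integer n.
n = 284 gives 321772 ≤ 323234, while n = 285 gives 324045 > 323234; so the answer is 321772.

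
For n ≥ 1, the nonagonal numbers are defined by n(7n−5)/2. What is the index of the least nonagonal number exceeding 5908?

Solve n(7n−5)/2 > 5908 for integer n.
The largest n with value ≤ 5908 is 41 (since 5781 ≤ 5908 < 6069), so the first above is n = 42, value 6069.

42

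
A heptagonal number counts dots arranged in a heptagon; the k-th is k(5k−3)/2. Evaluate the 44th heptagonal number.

4774

The 44th heptagonal number is n(5n−3)/2 with n = 44.
44·(5·44 − 3)/2 = 44·217/2 = 4774.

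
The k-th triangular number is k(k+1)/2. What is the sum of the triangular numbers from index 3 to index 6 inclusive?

Σ i(i+1)/2 = (Σi² + Σi) / 2 over i = 3..6.
Σi = 21 − 3 = 18 and Σi² = 91 − 5 = 86.
(1·86 + 1·18) / 2 = 104/2 = 52.

52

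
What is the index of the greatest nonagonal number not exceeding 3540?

32

Solve n(7n−5)/2 ≤ 3540 for integer n.
n = 32 gives 3504 ≤ 3540, while n = 33 gives 3729 > 3540; so the answer is index 32.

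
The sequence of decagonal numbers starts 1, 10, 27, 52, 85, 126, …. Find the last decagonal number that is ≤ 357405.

356707

Solve n(4n−3) ≤ 357405 for integer n.
n = 299 gives 356707 ≤ 357405, while n = 300 gives 359100 > 357405; so the answer is 356707.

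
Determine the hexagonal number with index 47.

4371

47·(2·47 − 1) = 47·93 = 4371.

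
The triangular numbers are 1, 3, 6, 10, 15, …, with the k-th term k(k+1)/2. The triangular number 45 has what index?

9

Set n(n+1)/2 = 45, giving n² + n − 90 = 0.
The discriminant is 1 + 8·45 = 361, and √361 = 19.
So n = (-1 + 19) / 2 = 18/2 = 9.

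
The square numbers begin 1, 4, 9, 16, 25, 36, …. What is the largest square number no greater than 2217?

2209

Solve n² ≤ 2217 for integer n.
n = 47 gives 2209 ≤ 2217, while n = 48 gives 2304 > 2217; so the answer is 2209.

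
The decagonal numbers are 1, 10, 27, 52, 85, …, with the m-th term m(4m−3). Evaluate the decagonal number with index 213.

180837

The 213th decagonal number is n(4n−3) with n = 213.
213·(4·213 − 3) = 213·849 = 180837.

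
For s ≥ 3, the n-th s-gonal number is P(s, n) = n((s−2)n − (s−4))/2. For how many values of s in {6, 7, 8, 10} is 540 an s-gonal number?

2

s = 6: P(6, 16) = 496 and P(6, 17) = 561; 540 is not s-gonal.
s = 7: P(7, 15) = 540. ✓
s = 8: P(8, 13) = 481 and P(8, 14) = 560; 540 is not s-gonal.
s = 10: P(10, 12) = 540. ✓
Hits: s ∈ {7, 10} → 2.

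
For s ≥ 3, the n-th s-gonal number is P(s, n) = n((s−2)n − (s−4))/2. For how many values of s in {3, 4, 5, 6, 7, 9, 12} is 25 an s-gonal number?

s = 3: P(3, 6) = 21 and P(3, 7) = 28; 25 is not s-gonal.
s = 4: P(4, 5) = 25. ✓
s = 5: P(5, 4) = 22 and P(5, 5) = 35; 25 is not s-gonal.
s = 6: P(6, 3) = 15 and P(6, 4) = 28; 25 is not s-gonal.
s = 7: P(7, 3) = 18 and P(7, 4) = 34; 25 is not s-gonal.
s = 9: P(9, 3) = 24 and P(9, 4) = 46; 25 is not s-gonal.
s = 12: P(12, 2) = 12 and P(12, 3) = 33; 25 is not s-gonal.
Hits: s ∈ {4} → 1.

1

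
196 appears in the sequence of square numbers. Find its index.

14

We need n² = 196, so n = √196 = 14.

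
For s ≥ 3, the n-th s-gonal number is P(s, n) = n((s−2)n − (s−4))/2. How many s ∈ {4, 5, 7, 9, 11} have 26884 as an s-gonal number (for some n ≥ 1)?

s = 4: P(4, 163) = 26569 and P(4, 164) = 26896; 26884 is not s-gonal.
s = 5: P(5, 134) = 26867 and P(5, 135) = 27270; 26884 is not s-gonal.
s = 7: P(7, 104) = 26884. ✓
s = 9: P(9, 88) = 26884. ✓
s = 11: P(11, 77) = 26411 and P(11, 78) = 27105; 26884 is not s-gonal.
Hits: s ∈ {7, 9} → 2.

2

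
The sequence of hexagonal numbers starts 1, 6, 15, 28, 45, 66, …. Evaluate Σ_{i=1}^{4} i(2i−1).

Σ i(2i−1) = 2Σi² − Σi over i = 1..4.
Σi = 10 and Σi² = 30.
2·30 − 1·10 = 50.

50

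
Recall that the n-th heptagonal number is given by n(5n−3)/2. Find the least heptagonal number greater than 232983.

Solve n(5n−3)/2 > 232983 for integer n.
The largest n with value ≤ 232983 is 305 (since 232105 ≤ 232983 < 233631), so the first above is n = 306, value 233631.

233631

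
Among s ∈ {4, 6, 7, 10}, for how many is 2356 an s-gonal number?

s = 4: P(4, 48) = 2304 and P(4, 49) = 2401; 2356 is not s-gonal.
s = 6: P(6, 34) = 2278 and P(6, 35) = 2415; 2356 is not s-gonal.
s = 7: P(7, 31) = 2356. ✓
s = 10: P(10, 24) = 2232 and P(10, 25) = 2425; 2356 is not s-gonal.
Hits: s ∈ {7} → 1.

1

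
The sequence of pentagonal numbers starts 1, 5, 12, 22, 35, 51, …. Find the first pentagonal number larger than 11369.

Solve n(3n−1)/2 > 11369 for integer n.
The largest n with value ≤ 11369 is 87 (since 11310 ≤ 11369 < 11572), so the first above is n = 88, value 11572.

11572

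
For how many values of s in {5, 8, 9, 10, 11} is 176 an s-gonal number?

2

s = 5: P(5, 11) = 176. ✓
s = 8: P(8, 8) = 176. ✓
s = 9: P(9, 7) = 154 and P(9, 8) = 204; 176 is not s-gonal.
s = 10: P(10, 7) = 175 and P(10, 8) = 232; 176 is not s-gonal.
s = 11: P(11, 6) = 141 and P(11, 7) = 196; 176 is not s-gonal.
Hits: s ∈ {5, 8} → 2.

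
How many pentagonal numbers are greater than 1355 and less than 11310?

The n-th pentagonal number is n(3n−1)/2.
Smallest index with value > 1355: n = 31 (giving 1426).
Largest index with value < 11310: n = 86 (giving 11051).
Indices 31 through 86: 56 terms.

56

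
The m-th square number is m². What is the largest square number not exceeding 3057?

3025

Solve n² ≤ 3057 for integer n.
n = 55 gives 3025 ≤ 3057, while n = 56 gives 3136 > 3057; so the answer is 3025.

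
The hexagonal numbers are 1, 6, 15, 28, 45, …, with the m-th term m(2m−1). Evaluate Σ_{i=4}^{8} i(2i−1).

350

Σ i(2i−1) = 2Σi² − Σi over i = 4..8.
Σi = 36 − 6 = 30 and Σi² = 204 − 14 = 190.
2·190 − 1·30 = 350.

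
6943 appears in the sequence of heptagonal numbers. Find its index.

Set n(5n−3)/2 = 6943, giving 5n² − 3n − 13886 = 0.
The discriminant is 9 + 40·6943 = 277729, and √277729 = 527.
So n = (3 + 527) / 10 = 530/10 = 53.
Check: 53·(5·53 − 3)/2 = 6943. ✓

53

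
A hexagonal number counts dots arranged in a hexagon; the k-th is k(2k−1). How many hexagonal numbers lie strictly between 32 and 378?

9

The n-th hexagonal number is n(2n−1).
Smallest index with value > 32: n = 5 (giving 45).
Largest index with value < 378: n = 13 (giving 325).
Indices 5 through 13: 9 terms.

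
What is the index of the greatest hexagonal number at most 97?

7

Solve n(2n−1) ≤ 97 for integer n.
n = 7 gives 91 ≤ 97, while n = 8 gives 120 > 97; so the answer is index 7.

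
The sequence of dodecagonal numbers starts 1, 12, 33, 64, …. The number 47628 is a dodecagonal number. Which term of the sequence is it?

Set n(5n−4) = 47628, giving 5n² − 4n − 47628 = 0.
The discriminant is 16 + 20·47628 = 952576, and √952576 = 976.
So n = (4 + 976) / 10 = 980/10 = 98.

98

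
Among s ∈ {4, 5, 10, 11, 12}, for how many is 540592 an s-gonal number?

1

s = 4: P(4, 735) = 540225 and P(4, 736) = 541696; 540592 is not s-gonal.
s = 5: P(5, 600) = 539700 and P(5, 601) = 541501; 540592 is not s-gonal.
s = 10: P(10, 368) = 540592. ✓
s = 11: P(11, 346) = 537511 and P(11, 347) = 540626; 540592 is not s-gonal.
s = 12: P(12, 329) = 539889 and P(12, 330) = 543180; 540592 is not s-gonal.
Hits: s ∈ {10} → 1.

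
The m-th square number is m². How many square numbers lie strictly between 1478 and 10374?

The n-th square number is n².
Smallest index with value > 1478: n = 39 (giving 1521).
Largest index with value < 10374: n = 101 (giving 10201).
Indices 39 through 101: 63 terms.

63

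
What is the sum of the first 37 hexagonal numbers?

Σ i(2i−1) = 2Σi² − Σi over i = 1..37.
Σi = 703 and Σi² = 17575.
2·17575 − 1·703 = 34447.

34447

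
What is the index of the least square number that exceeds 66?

9

Solve n² > 66 for integer n.
The largest n with value ≤ 66 is 8 (since 64 ≤ 66 < 81), so the first above is n = 9, value 81.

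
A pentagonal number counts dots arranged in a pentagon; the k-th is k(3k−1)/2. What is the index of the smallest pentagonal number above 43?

Solve n(3n−1)/2 > 43 for integer n.
The largest n with value ≤ 43 is 5 (since 35 ≤ 43 < 51), so the first above is n = 6, value 51.

6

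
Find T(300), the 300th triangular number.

300·301/2 = 90300/2 = 45150.

45150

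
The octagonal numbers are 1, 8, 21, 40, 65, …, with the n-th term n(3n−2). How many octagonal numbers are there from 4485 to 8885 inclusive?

16

The n-th octagonal number is n(3n−2).
Smallest index with value ≥ 4485: n = 39 (giving 4485).
Largest index with value ≤ 8885: n = 54 (giving 8640).
Indices 39 through 54: 16 terms.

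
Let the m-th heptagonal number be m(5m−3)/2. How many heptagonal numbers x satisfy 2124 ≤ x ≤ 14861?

48

The n-th heptagonal number is n(5n−3)/2.
Smallest index with value ≥ 2124: n = 30 (giving 2205).
Largest index with value ≤ 14861: n = 77 (giving 14707).
Indices 30 through 77: 48 terms.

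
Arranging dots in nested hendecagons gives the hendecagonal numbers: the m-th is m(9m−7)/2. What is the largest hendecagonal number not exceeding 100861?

100725

Solve n(9n−7)/2 ≤ 100861 for integer n.
n = 150 gives 100725 ≤ 100861, while n = 151 gives 102076 > 100861; so the answer is 100725.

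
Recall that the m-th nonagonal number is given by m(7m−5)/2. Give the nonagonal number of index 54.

10071

The 54th nonagonal number is n(7n−5)/2 with n = 54.
54·(7·54 − 5)/2 = 54·373/2 = 10071.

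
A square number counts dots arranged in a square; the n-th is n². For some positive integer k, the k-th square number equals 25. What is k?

5

We need n² = 25, so n = √25 = 5.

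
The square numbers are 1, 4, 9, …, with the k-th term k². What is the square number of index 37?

1369

The 37th square number is n² with n = 37.
37² = 1369.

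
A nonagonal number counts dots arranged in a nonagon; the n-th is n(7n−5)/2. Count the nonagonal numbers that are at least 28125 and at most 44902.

The n-th nonagonal number is n(7n−5)/2.
Smallest index with value ≥ 28125: n = 90 (giving 28125).
Largest index with value ≤ 44902: n = 113 (giving 44409).
Indices 90 through 113: 24 terms.

24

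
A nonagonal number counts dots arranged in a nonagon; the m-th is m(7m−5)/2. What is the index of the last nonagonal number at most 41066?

Solve n(7n−5)/2 ≤ 41066 for integer n.
n = 108 gives 40554 ≤ 41066, while n = 109 gives 41311 > 41066; so the answer is index 108.

108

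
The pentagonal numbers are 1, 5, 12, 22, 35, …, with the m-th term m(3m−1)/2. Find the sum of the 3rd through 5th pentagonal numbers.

Σ i(3i−1)/2 = (3Σi² − Σi) / 2 over i = 3..5.
Σi = 15 − 3 = 12 and Σi² = 55 − 5 = 50.
(3·50 − 1·12) / 2 = 138/2 = 69.

69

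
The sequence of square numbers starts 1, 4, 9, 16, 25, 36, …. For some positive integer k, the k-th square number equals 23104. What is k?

152

We need n² = 23104, so n = √23104 = 152.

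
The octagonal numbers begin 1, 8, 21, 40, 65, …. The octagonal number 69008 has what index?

Set n(3n−2) = 69008, giving 3n² − 2n − 69008 = 0.
So n = (2 + 910) / 6 = 912/6 = 152.
Check: 152·(3·152 − 2) = 69008. ✓

152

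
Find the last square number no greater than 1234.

1225

Solve n² ≤ 1234 for integer n.
n = 35 gives 1225 ≤ 1234, while n = 36 gives 1296 > 1234; so the answer is 1225.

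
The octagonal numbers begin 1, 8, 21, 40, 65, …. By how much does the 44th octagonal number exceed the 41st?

759

44·(3·44 − 2) = 5720 and 41·(3·41 − 2) = 4961.
Difference: 5720 − 4961 = 759.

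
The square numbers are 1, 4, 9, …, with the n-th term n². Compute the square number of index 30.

The 30th square number is n² with n = 30.
30² = 900.

900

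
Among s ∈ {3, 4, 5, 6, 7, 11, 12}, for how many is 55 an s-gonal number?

2

s = 3: P(3, 10) = 55. ✓
s = 4: P(4, 7) = 49 and P(4, 8) = 64; 55 is not s-gonal.
s = 5: P(5, 6) = 51 and P(5, 7) = 70; 55 is not s-gonal.
s = 6: P(6, 5) = 45 and P(6, 6) = 66; 55 is not s-gonal.
s = 7: P(7, 5) = 55. ✓
s = 11: P(11, 3) = 30 and P(11, 4) = 58; 55 is not s-gonal.
s = 12: P(12, 3) = 33 and P(12, 4) = 64; 55 is not s-gonal.
Hits: s ∈ {3, 7} → 2.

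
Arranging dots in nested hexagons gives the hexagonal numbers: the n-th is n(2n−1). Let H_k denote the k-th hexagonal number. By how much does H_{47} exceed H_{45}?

366

47·(2·47 − 1) = 4371 and 45·(2·45 − 1) = 4005.
Difference: 4371 − 4005 = 366.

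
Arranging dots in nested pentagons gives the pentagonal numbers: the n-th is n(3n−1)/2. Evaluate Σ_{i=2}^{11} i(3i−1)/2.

Σ i(3i−1)/2 = (3Σi² − Σi) / 2 over i = 2..11.
Σi = 66 − 1 = 65 and Σi² = 506 − 1 = 505.
(3·505 − 1·65) / 2 = 1450/2 = 725.

725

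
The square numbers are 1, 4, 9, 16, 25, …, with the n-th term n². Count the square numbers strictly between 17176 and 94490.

176

The n-th square number is n².
Smallest index with value > 17176: n = 132 (giving 17424).
Largest index with value < 94490: n = 307 (giving 94249).
Indices 132 through 307: 176 terms.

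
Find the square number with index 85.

7225

The 85th square number is n² with n = 85.
85² = 7225.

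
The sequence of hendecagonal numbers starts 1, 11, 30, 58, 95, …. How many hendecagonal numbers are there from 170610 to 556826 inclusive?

157

The n-th hendecagonal number is n(9n−7)/2.
Smallest index with value ≥ 170610: n = 196 (giving 172186).
Largest index with value ≤ 556826: n = 352 (giving 556336).
Indices 196 through 352: 157 terms.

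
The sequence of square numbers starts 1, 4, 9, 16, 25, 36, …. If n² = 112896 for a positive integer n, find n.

336

We need n² = 112896, so n = √112896 = 336.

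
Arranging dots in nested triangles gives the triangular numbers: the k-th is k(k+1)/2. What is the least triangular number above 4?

6

Solve n(n+1)/2 > 4 for integer n.
The largest n with value ≤ 4 is 2 (since 3 ≤ 4 < 6), so the first above is n = 3, value 6.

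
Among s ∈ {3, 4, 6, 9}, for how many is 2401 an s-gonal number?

1

s = 3: P(3, 68) = 2346 and P(3, 69) = 2415; 2401 is not s-gonal.
s = 4: P(4, 49) = 2401. ✓
s = 6: P(6, 34) = 2278 and P(6, 35) = 2415; 2401 is not s-gonal.
s = 9: P(9, 26) = 2301 and P(9, 27) = 2484; 2401 is not s-gonal.
Hits: s ∈ {4} → 1.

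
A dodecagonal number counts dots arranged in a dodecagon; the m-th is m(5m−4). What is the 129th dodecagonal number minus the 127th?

2552

129·(5·129 − 4) = 82689 and 127·(5·127 − 4) = 80137.
Difference: 82689 − 80137 = 2552.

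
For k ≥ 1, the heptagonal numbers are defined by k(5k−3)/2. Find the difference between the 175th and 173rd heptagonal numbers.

1737

175·(5·175 − 3)/2 = 76300 and 173·(5·173 − 3)/2 = 74563.
Difference: 76300 − 74563 = 1737.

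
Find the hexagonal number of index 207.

The 207th hexagonal number is n(2n−1) with n = 207.
207·(2·207 − 1) = 207·413 = 85491.

85491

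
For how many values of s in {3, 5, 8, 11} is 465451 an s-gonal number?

s = 3: P(3, 964) = 465130 and P(3, 965) = 466095; 465451 is not s-gonal.
s = 5: P(5, 557) = 465095 and P(5, 558) = 466767; 465451 is not s-gonal.
s = 8: P(8, 394) = 464920 and P(8, 395) = 467285; 465451 is not s-gonal.
s = 11: P(11, 322) = 465451. ✓
Hits: s ∈ {11} → 1.

1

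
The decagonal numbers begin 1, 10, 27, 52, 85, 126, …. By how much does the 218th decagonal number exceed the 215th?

5187

218·(4·218 − 3) = 189442 and 215·(4·215 − 3) = 184255.
Difference: 189442 − 184255 = 5187.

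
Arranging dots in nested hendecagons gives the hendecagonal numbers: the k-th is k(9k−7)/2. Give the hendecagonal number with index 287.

The 287th hendecagonal number is n(9n−7)/2 with n = 287.
287·(9·287 − 7)/2 = 287·2576/2 = 287·1288 = 369656.

369656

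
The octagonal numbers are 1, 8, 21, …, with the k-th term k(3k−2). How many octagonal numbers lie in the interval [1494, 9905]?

35

The n-th octagonal number is n(3n−2).
Smallest index with value ≥ 1494: n = 23 (giving 1541).
Largest index with value ≤ 9905: n = 57 (giving 9633).
Indices 23 through 57: 35 terms.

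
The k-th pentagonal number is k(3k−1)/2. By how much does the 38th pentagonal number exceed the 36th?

221

38·(3·38 − 1)/2 = 2147 and 36·(3·36 − 1)/2 = 1926.
Difference: 2147 − 1926 = 221.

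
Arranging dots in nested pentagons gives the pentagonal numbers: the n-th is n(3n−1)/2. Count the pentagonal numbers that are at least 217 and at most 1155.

15

The n-th pentagonal number is n(3n−1)/2.
Smallest index with value ≥ 217: n = 13 (giving 247).
Largest index with value ≤ 1155: n = 27 (giving 1080).
Indices 13 through 27: 15 terms.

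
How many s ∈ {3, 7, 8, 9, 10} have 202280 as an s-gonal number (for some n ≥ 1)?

1

s = 3: P(3, 635) = 201930 and P(3, 636) = 202566; 202280 is not s-gonal.
s = 7: P(7, 284) = 201214 and P(7, 285) = 202635; 202280 is not s-gonal.
s = 8: P(8, 260) = 202280. ✓
s = 9: P(9, 240) = 201000 and P(9, 241) = 202681; 202280 is not s-gonal.
s = 10: P(10, 225) = 201825 and P(10, 226) = 203626; 202280 is not s-gonal.
Hits: s ∈ {8} → 1.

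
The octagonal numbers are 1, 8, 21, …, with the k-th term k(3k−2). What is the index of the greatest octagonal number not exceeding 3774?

35

Solve n(3n−2) ≤ 3774 for integer n.
n = 35 gives 3605 ≤ 3774, while n = 36 gives 3816 > 3774; so the answer is index 35.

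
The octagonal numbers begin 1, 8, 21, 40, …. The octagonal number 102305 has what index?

Set n(3n−2) = 102305, giving 3n² − 2n − 102305 = 0.
The discriminant is 4 + 12·102305 = 1227664, and √1227664 = 1108.
So n = (2 + 1108) / 6 = 1110/6 = 185.

185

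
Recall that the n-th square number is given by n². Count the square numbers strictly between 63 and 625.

17

The n-th square number is n².
Smallest index with value > 63: n = 8 (giving 64).
Largest index with value < 625: n = 24 (giving 576).
Indices 8 through 24: 17 terms.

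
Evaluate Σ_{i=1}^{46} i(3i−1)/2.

49726

Σ i(3i−1)/2 = (3Σi² − Σi) / 2 over i = 1..46.
Σi = 1081 and Σi² = 33511.
(3·33511 − 1·1081) / 2 = 99452/2 = 49726.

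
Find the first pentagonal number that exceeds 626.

Solve n(3n−1)/2 > 626 for integer n.
The largest n with value ≤ 626 is 20 (since 590 ≤ 626 < 651), so the first above is n = 21, value 651.

651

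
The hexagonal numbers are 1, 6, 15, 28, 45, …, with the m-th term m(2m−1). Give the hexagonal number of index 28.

1540

28·(2·28 − 1) = 28·55 = 1540.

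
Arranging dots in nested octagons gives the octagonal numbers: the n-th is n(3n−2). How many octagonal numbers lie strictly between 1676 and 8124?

The n-th octagonal number is n(3n−2).
Smallest index with value > 1676: n = 24 (giving 1680).
Largest index with value < 8124: n = 52 (giving 8008).
Indices 24 through 52: 29 terms.

29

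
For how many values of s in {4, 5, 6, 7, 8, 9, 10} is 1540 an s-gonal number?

2

s = 4: P(4, 39) = 1521 and P(4, 40) = 1600; 1540 is not s-gonal.
s = 5: P(5, 32) = 1520 and P(5, 33) = 1617; 1540 is not s-gonal.
s = 6: P(6, 28) = 1540. ✓
s = 7: P(7, 25) = 1525 and P(7, 26) = 1651; 1540 is not s-gonal.
s = 8: P(8, 22) = 1408 and P(8, 23) = 1541; 1540 is not s-gonal.
s = 9: P(9, 21) = 1491 and P(9, 22) = 1639; 1540 is not s-gonal.
s = 10: P(10, 20) = 1540. ✓
Hits: s ∈ {6, 10} → 2.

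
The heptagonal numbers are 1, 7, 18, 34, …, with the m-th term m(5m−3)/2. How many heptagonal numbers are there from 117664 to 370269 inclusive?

The n-th heptagonal number is n(5n−3)/2.
Smallest index with value ≥ 117664: n = 218 (giving 118483).
Largest index with value ≤ 370269: n = 385 (giving 369985).
Indices 218 through 385: 168 terms.

168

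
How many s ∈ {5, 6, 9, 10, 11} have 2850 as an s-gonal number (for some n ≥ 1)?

1

s = 5: P(5, 43) = 2752 and P(5, 44) = 2882; 2850 is not s-gonal.
s = 6: P(6, 38) = 2850. ✓
s = 9: P(9, 28) = 2674 and P(9, 29) = 2871; 2850 is not s-gonal.
s = 10: P(10, 27) = 2835 and P(10, 28) = 3052; 2850 is not s-gonal.
s = 11: P(11, 25) = 2725 and P(11, 26) = 2951; 2850 is not s-gonal.
Hits: s ∈ {6} → 1.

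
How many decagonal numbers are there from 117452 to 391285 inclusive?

142

The n-th decagonal number is n(4n−3).
Smallest index with value ≥ 117452: n = 172 (giving 117820).
Largest index with value ≤ 391285: n = 313 (giving 390937).
Indices 172 through 313: 142 terms.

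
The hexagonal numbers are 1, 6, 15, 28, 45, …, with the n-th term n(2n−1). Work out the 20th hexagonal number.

The 20th hexagonal number is n(2n−1) with n = 20.
20·(2·20 − 1) = 20·39 = 780.

780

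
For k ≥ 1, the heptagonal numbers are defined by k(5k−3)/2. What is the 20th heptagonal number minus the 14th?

501

20·(5·20 − 3)/2 = 970 and 14·(5·14 − 3)/2 = 469.
Difference: 970 − 469 = 501.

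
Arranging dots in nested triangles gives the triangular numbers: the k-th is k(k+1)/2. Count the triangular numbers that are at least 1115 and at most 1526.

The n-th triangular number is n(n+1)/2.
Smallest index with value ≥ 1115: n = 47 (giving 1128).
Largest index with value ≤ 1526: n = 54 (giving 1485).
Indices 47 through 54: 8 terms.

8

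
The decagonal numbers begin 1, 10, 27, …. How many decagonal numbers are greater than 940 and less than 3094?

13

The n-th decagonal number is n(4n−3).
Smallest index with value > 940: n = 16 (giving 976).
Largest index with value < 3094: n = 28 (giving 3052).
Indices 16 through 28: 13 terms.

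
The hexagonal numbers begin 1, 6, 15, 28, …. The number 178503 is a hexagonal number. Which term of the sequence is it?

Set n(2n−1) = 178503, giving 2n² − n − 178503 = 0.
The discriminant is 1 + 8·178503 = 1428025, and √1428025 = 1195.
So n = (1 + 1195) / 4 = 1196/4 = 299.
Check: 299·(2·299 − 1) = 178503. ✓

299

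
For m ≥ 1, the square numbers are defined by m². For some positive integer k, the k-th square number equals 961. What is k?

We need n² = 961, so n = √961 = 31.
Check: 31² = 961. ✓

31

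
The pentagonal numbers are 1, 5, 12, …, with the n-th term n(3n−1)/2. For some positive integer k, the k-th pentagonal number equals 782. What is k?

23

Set n(3n−1)/2 = 782, giving 3n² − n − 1564 = 0.
So n = (1 + 137) / 6 = 138/6 = 23.
Check: 23·(3·23 − 1)/2 = 782. ✓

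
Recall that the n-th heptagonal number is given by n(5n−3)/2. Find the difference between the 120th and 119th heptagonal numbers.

Consecutive heptagonal numbers differ by 5n − 4: here 5·120 − 4 = 596.

596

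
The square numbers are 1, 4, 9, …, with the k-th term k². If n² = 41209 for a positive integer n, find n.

203

We need n² = 41209, so n = √41209 = 203.
Check: 203² = 41209. ✓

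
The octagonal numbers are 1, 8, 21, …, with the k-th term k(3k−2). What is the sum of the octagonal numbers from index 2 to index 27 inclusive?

20033

Σ i(3i−2) = 3Σi² − 2Σi over i = 2..27.
Σi = 378 − 1 = 377 and Σi² = 6930 − 1 = 6929.
3·6929 − 2·377 = 20033.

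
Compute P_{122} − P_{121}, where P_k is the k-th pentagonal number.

Consecutive pentagonal numbers differ by 3n − 2: here 3·122 − 2 = 364.

364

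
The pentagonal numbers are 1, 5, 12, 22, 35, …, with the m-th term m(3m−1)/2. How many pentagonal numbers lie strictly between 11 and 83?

The n-th pentagonal number is n(3n−1)/2.
Smallest index with value > 11: n = 3 (giving 12).
Largest index with value < 83: n = 7 (giving 70).
Indices 3 through 7: 5 terms.

5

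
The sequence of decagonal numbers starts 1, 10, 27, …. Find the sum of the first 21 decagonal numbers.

Σ i(4i−3) = 4Σi² − 3Σi over i = 1..21.
Σi = 231 and Σi² = 3311.
4·3311 − 3·231 = 12551.

12551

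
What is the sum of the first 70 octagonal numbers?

Σ i(3i−2) = 3Σi² − 2Σi over i = 1..70.
Σi = 2485 and Σi² = 116795.
3·116795 − 2·2485 = 345415.

345415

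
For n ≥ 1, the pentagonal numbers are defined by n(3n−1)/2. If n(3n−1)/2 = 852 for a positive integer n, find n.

Set n(3n−1)/2 = 852, giving 3n² − n − 1704 = 0.
The discriminant is 1 + 24·852 = 20449, and √20449 = 143.
So n = (1 + 143) / 6 = 144/6 = 24.
Check: 24·(3·24 − 1)/2 = 852. ✓

24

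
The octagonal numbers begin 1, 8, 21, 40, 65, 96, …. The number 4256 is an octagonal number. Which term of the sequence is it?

38

Set n(3n−2) = 4256, giving 3n² − 2n − 4256 = 0.
So n = (2 + 226) / 6 = 228/6 = 38.
Check: 38·(3·38 − 2) = 4256. ✓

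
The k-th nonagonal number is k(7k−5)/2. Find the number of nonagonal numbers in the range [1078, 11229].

40

The n-th nonagonal number is n(7n−5)/2.
Smallest index with value ≥ 1078: n = 18 (giving 1089).
Largest index with value ≤ 11229: n = 57 (giving 11229).
Indices 18 through 57: 40 terms.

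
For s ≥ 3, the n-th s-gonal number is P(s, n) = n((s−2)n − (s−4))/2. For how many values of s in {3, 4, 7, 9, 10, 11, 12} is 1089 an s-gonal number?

2

s = 3: P(3, 46) = 1081 and P(3, 47) = 1128; 1089 is not s-gonal.
s = 4: P(4, 33) = 1089. ✓
s = 7: P(7, 21) = 1071 and P(7, 22) = 1177; 1089 is not s-gonal.
s = 9: P(9, 18) = 1089. ✓
s = 10: P(10, 16) = 976 and P(10, 17) = 1105; 1089 is not s-gonal.
s = 11: P(11, 15) = 960 and P(11, 16) = 1096; 1089 is not s-gonal.
s = 12: P(12, 15) = 1065 and P(12, 16) = 1216; 1089 is not s-gonal.
Hits: s ∈ {4, 9} → 2.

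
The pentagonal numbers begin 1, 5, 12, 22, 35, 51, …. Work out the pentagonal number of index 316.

149626

The 316th pentagonal number is n(3n−1)/2 with n = 316.
316·(3·316 − 1)/2 = 316·947/2 = 149626.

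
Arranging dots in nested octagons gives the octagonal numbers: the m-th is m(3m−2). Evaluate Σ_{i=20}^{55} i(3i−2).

Σ i(3i−2) = 3Σi² − 2Σi over i = 20..55.
Σi = 1540 − 190 = 1350 and Σi² = 56980 − 2470 = 54510.
3·54510 − 2·1350 = 160830.

160830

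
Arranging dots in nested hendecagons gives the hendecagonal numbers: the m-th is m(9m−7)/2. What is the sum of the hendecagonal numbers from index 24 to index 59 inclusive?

291258

Σ i(9i−7)/2 = (9Σi² − 7Σi) / 2 over i = 24..59.
Σi = 1770 − 276 = 1494 and Σi² = 70210 − 4324 = 65886.
(9·65886 − 7·1494) / 2 = 582516/2 = 291258.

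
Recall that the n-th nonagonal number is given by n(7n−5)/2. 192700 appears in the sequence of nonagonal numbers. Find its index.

235

Set n(7n−5)/2 = 192700, giving 7n² − 5n − 385400 = 0.
The discriminant is 25 + 56·192700 = 10791225, and √10791225 = 3285.
So n = (5 + 3285) / 14 = 3290/14 = 235.
Check: 235·(7·235 − 5)/2 = 192700. ✓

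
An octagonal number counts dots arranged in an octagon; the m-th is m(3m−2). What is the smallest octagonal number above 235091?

Solve n(3n−2) > 235091 for integer n.
The largest n with value ≤ 235091 is 280 (since 234640 ≤ 235091 < 236321), so the first above is n = 281, value 236321.

236321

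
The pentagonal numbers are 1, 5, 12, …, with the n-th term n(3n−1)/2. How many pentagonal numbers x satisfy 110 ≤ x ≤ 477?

The n-th pentagonal number is n(3n−1)/2.
Smallest index with value ≥ 110: n = 9 (giving 117).
Largest index with value ≤ 477: n = 18 (giving 477).
Indices 9 through 18: 10 terms.

10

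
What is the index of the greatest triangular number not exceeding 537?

32

Solve n(n+1)/2 ≤ 537 for integer n.
n = 32 gives 528 ≤ 537, while n = 33 gives 561 > 537; so the answer is index 32.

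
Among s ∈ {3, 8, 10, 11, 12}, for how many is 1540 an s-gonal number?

2

s = 3: P(3, 55) = 1540. ✓
s = 8: P(8, 22) = 1408 and P(8, 23) = 1541; 1540 is not s-gonal.
s = 10: P(10, 20) = 1540. ✓
s = 11: P(11, 18) = 1395 and P(11, 19) = 1558; 1540 is not s-gonal.
s = 12: P(12, 17) = 1377 and P(12, 18) = 1548; 1540 is not s-gonal.
Hits: s ∈ {3, 10} → 2.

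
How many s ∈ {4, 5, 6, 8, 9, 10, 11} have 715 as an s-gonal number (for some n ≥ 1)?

s = 4: P(4, 26) = 676 and P(4, 27) = 729; 715 is not s-gonal.
s = 5: P(5, 22) = 715. ✓
s = 6: P(6, 19) = 703 and P(6, 20) = 780; 715 is not s-gonal.
s = 8: P(8, 15) = 645 and P(8, 16) = 736; 715 is not s-gonal.
s = 9: P(9, 14) = 651 and P(9, 15) = 750; 715 is not s-gonal.
s = 10: P(10, 13) = 637 and P(10, 14) = 742; 715 is not s-gonal.
s = 11: P(11, 13) = 715. ✓
Hits: s ∈ {5, 11} → 2.

2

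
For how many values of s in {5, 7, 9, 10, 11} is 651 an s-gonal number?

2

s = 5: P(5, 21) = 651. ✓
s = 7: P(7, 16) = 616 and P(7, 17) = 697; 651 is not s-gonal.
s = 9: P(9, 14) = 651. ✓
s = 10: P(10, 13) = 637 and P(10, 14) = 742; 651 is not s-gonal.
s = 11: P(11, 12) = 606 and P(11, 13) = 715; 651 is not s-gonal.
Hits: s ∈ {5, 9} → 2.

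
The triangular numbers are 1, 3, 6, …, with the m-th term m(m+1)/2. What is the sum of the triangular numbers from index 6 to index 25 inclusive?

2890

Σ i(i+1)/2 = (Σi² + Σi) / 2 over i = 6..25.
Σi = 325 − 15 = 310 and Σi² = 5525 − 55 = 5470.
(1·5470 + 1·310) / 2 = 5780/2 = 2890.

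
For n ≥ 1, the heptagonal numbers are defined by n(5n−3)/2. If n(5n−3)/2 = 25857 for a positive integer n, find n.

Set n(5n−3)/2 = 25857, giving 5n² − 3n − 51714 = 0.
So n = (3 + 1017) / 10 = 1020/10 = 102.
Check: 102·(5·102 − 3)/2 = 25857. ✓

102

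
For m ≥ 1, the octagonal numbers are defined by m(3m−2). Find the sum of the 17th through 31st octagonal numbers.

Σ i(3i−2) = 3Σi² − 2Σi over i = 17..31.
Σi = 496 − 136 = 360 and Σi² = 10416 − 1496 = 8920.
3·8920 − 2·360 = 26040.

26040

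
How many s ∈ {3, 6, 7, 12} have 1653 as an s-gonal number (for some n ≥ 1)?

2

s = 3: P(3, 57) = 1653. ✓
s = 6: P(6, 29) = 1653. ✓
s = 7: P(7, 26) = 1651 and P(7, 27) = 1782; 1653 is not s-gonal.
s = 12: P(12, 18) = 1548 and P(12, 19) = 1729; 1653 is not s-gonal.
Hits: s ∈ {3, 6} → 2.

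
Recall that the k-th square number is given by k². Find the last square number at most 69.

Solve n² ≤ 69 for integer n.
n = 8 gives 64 ≤ 69, while n = 9 gives 81 > 69; so the answer is 64.

64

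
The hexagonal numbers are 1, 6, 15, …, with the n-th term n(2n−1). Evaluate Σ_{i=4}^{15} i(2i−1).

2338

Σ i(2i−1) = 2Σi² − Σi over i = 4..15.
Σi = 120 − 6 = 114 and Σi² = 1240 − 14 = 1226.
2·1226 − 1·114 = 2338.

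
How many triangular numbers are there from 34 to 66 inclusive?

The n-th triangular number is n(n+1)/2.
Smallest index with value ≥ 34: n = 8 (giving 36).
Largest index with value ≤ 66: n = 11 (giving 66).
Indices 8 through 11: 4 terms.

4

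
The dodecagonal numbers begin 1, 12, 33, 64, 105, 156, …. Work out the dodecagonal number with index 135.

The 135th dodecagonal number is n(5n−4) with n = 135.
135·(5·135 − 4) = 135·671 = 90585.

90585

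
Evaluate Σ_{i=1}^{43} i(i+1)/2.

14190

Σ i(i+1)/2 = (Σi² + Σi) / 2 over i = 1..43.
Σi = 946 and Σi² = 27434.
(1·27434 + 1·946) / 2 = 28380/2 = 14190.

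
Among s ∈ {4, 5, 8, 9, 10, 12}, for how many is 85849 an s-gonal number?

1

s = 4: P(4, 293) = 85849. ✓
s = 5: P(5, 239) = 85562 and P(5, 240) = 86280; 85849 is not s-gonal.
s = 8: P(8, 169) = 85345 and P(8, 170) = 86360; 85849 is not s-gonal.
s = 9: P(9, 156) = 84786 and P(9, 157) = 85879; 85849 is not s-gonal.
s = 10: P(10, 146) = 84826 and P(10, 147) = 85995; 85849 is not s-gonal.
s = 12: P(12, 131) = 85281 and P(12, 132) = 86592; 85849 is not s-gonal.
Hits: s ∈ {4} → 1.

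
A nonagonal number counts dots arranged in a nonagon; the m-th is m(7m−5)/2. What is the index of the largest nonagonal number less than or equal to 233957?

Solve n(7n−5)/2 ≤ 233957 for integer n.
n = 258 gives 232329 ≤ 233957, while n = 259 gives 234136 > 233957; so the answer is index 258.

258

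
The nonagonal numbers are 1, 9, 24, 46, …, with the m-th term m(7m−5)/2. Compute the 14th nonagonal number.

The 14th nonagonal number is n(7n−5)/2 with n = 14.
14·(7·14 − 5)/2 = 14·93/2 = 651.

651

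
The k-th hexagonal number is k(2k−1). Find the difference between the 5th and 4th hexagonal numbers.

17

Consecutive hexagonal numbers differ by 4n − 3: here 4·5 − 3 = 17.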